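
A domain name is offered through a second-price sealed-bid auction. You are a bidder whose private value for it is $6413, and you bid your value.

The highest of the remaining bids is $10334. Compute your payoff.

$0

Your bid $6413 is below the highest competing bid $10334, so you lose.
A losing bidder pays nothing and receives nothing: payoff = $0.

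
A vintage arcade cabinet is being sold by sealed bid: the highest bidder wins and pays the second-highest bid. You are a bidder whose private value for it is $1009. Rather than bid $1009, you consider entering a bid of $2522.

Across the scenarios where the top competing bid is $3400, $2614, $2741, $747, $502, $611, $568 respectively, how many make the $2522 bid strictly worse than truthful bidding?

0

The deviation hurts exactly when the highest competing bid lies strictly between $1009 and $2522 — overbidding then wins at a price above your value.
$3400: above both → same outcome either way.
$2614: above both → same outcome either way.
$2741: above both → same outcome either way.
$747: below both → same outcome either way.
$502: below both → same outcome either way.
$611: below both → same outcome either way.
$568: below both → same outcome either way.
Count: 0.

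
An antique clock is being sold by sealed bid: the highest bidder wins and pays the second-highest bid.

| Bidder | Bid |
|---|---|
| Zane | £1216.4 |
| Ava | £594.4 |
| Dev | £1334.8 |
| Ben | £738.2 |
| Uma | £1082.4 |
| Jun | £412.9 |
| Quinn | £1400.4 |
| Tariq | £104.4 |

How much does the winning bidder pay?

Highest bid: Quinn at £1400.4, so Quinn wins.
Second-highest bid: Dev at £1334.8 — that is the price the winner pays.

£1334.8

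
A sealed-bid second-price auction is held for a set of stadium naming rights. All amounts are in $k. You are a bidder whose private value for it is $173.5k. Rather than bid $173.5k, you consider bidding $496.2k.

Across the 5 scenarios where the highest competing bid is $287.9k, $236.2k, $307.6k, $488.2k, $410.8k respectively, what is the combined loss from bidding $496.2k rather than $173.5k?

$863.2k

The deviation costs you only when the competing bid falls strictly between $173.5k and $496.2k; elsewhere both bids give the same outcome.
$287.9k: truthful payoff $0k, deviation payoff −$114.4k → loss $114.4k.
$236.2k: truthful payoff $0k, deviation payoff −$62.7k → loss $62.7k.
$307.6k: truthful payoff $0k, deviation payoff −$134.1k → loss $134.1k.
$488.2k: truthful payoff $0k, deviation payoff −$314.7k → loss $314.7k.
$410.8k: truthful payoff $0k, deviation payoff −$237.3k → loss $237.3k.
Total loss = $114.4k + $62.7k + $134.1k + $314.7k + $237.3k = $863.2k.
Because the price is fixed by the runner-up's bid, deviating from your value can only change a good outcome into a bad one — never the reverse.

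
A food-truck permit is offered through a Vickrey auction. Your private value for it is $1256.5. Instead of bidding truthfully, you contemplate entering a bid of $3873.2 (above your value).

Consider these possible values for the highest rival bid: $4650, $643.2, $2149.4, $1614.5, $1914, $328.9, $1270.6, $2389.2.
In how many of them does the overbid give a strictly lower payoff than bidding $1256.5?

The deviation hurts exactly when the highest competing bid lies strictly between $1256.5 and $3873.2 — overbidding then wins at a price above your value.
$4650: above both → same outcome either way.
$643.2: below both → same outcome either way.
$2149.4: inside the interval → strictly worse (loss $892.9).
$1614.5: inside the interval → strictly worse (loss $358).
$1914: inside the interval → strictly worse (loss $657.5).
$328.9: below both → same outcome either way.
$1270.6: inside the interval → strictly worse (loss $14.1).
$2389.2: inside the interval → strictly worse (loss $1132.7).
Count: 5.

5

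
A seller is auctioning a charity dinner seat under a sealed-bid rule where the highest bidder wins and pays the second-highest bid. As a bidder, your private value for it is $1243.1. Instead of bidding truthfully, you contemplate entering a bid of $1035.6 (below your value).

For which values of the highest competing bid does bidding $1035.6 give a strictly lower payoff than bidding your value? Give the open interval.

If the competing bid is below $1035.6, both bids win at the same price — no difference.
If it is above $1243.1, both bids lose — no difference.
If it lies strictly between $1035.6 and $1243.1, bidding your value wins at a price below your value (positive payoff) while bidding $1035.6 loses (payoff 0).
So the deviation strictly hurts on the open interval ($1035.6, $1243.1).

($1035.6, $1243.1)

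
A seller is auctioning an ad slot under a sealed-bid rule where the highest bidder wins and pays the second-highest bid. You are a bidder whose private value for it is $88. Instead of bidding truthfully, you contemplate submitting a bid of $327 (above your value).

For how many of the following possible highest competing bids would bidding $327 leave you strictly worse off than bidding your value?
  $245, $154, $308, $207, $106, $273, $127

The deviation hurts exactly when the highest competing bid lies strictly between $88 and $327 — overbidding then wins at a price above your value.
$245: inside the interval → strictly worse (loss $157).
$154: inside the interval → strictly worse (loss $66).
$308: inside the interval → strictly worse (loss $220).
$207: inside the interval → strictly worse (loss $119).
$106: inside the interval → strictly worse (loss $18).
$273: inside the interval → strictly worse (loss $185).
$127: inside the interval → strictly worse (loss $39).
Count: 7.

7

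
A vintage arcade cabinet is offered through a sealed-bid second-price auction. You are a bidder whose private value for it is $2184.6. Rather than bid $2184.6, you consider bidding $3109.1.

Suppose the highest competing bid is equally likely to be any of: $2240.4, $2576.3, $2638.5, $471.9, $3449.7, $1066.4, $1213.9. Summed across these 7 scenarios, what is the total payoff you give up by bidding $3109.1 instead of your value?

$901.4

The deviation costs you only when the competing bid falls strictly between $2184.6 and $3109.1; elsewhere both bids give the same outcome.
$2240.4: truthful payoff $0, deviation payoff −$55.8 → loss $55.8.
$2576.3: truthful payoff $0, deviation payoff −$391.7 → loss $391.7.
$2638.5: truthful payoff $0, deviation payoff −$453.9 → loss $453.9.
$471.9: outcomes coincide → loss $0.
$3449.7: outcomes coincide → loss $0.
$1066.4: outcomes coincide → loss $0.
$1213.9: outcomes coincide → loss $0.
Total loss = $55.8 + $391.7 + $453.9 = $901.4.
Truthful bidding weakly dominates here: raising your bid can only win items priced above your value, and lowering it can only forfeit items priced below.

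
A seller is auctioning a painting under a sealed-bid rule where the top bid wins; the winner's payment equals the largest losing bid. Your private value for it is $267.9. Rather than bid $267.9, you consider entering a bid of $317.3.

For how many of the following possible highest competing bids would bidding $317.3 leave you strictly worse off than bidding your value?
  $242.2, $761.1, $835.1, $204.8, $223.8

0

The deviation hurts exactly when the highest competing bid lies strictly between $267.9 and $317.3 — overbidding then wins at a price above your value.
$242.2: below both → same outcome either way.
$761.1: above both → same outcome either way.
$835.1: above both → same outcome either way.
$204.8: below both → same outcome either way.
$223.8: below both → same outcome either way.
Count: 0.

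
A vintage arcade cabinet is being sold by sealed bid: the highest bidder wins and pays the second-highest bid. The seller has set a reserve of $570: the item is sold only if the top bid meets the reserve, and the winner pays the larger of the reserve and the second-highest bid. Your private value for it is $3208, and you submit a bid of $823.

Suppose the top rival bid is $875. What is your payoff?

$0

Your bid $823 is below the highest competing bid $875, so you lose. Payoff $0.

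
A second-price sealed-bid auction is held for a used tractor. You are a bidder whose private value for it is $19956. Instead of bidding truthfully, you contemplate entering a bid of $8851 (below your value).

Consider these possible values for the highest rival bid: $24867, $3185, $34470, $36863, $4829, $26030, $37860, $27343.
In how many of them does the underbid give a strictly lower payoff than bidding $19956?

The deviation hurts exactly when the highest competing bid lies strictly between $8851 and $19956 — underbidding then forfeits a profitable win.
$24867: above both → same outcome either way.
$3185: below both → same outcome either way.
$34470: above both → same outcome either way.
$36863: above both → same outcome either way.
$4829: below both → same outcome either way.
$26030: above both → same outcome either way.
$37860: above both → same outcome either way.
$27343: above both → same outcome either way.
Count: 0.

0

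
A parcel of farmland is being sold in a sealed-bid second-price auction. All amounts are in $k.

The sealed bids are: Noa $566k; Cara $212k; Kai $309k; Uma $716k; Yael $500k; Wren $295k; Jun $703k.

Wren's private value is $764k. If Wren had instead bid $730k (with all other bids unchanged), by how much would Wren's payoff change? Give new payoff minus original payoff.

The highest bid among the other bidders is $716k; Wren's bid doesn't change that.
Original bid $295k: Wren is not highest (top rival bid is $716k); payoff $0k.
Alternative bid $730k: Wren is highest, pays the top rival bid $716k; payoff $764k − $716k = $48k.
Change in payoff = $48k − ($0k) = $48k.

$48k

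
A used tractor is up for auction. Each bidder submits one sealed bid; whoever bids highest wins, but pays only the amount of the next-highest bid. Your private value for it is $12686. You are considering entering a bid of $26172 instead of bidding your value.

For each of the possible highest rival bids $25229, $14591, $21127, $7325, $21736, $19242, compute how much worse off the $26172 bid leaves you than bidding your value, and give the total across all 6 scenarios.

The deviation costs you only when the competing bid falls strictly between $12686 and $26172; elsewhere both bids give the same outcome.
$25229: truthful payoff $0, deviation payoff −$12543 → loss $12543.
$14591: truthful payoff $0, deviation payoff −$1905 → loss $1905.
$21127: truthful payoff $0, deviation payoff −$8441 → loss $8441.
$7325: outcomes coincide → loss $0.
$21736: truthful payoff $0, deviation payoff −$9050 → loss $9050.
$19242: truthful payoff $0, deviation payoff −$6556 → loss $6556.
Total loss = $12543 + $1905 + $8441 + $9050 + $6556 = $38495.

$38495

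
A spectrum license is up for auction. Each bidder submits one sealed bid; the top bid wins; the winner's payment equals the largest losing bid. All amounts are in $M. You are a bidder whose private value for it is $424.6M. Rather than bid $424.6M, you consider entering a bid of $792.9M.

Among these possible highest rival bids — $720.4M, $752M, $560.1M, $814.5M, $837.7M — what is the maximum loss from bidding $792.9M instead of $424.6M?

$720.4M: truthful gives $0M, deviation gives −$295.8M → loss $295.8M.
$752M: truthful gives $0M, deviation gives −$327.4M → loss $327.4M.
$560.1M: truthful gives $0M, deviation gives −$135.5M → loss $135.5M.
$814.5M: same outcome either way → loss $0M.
$837.7M: same outcome either way → loss $0M.
Maximum loss: $327.4M.

$327.4M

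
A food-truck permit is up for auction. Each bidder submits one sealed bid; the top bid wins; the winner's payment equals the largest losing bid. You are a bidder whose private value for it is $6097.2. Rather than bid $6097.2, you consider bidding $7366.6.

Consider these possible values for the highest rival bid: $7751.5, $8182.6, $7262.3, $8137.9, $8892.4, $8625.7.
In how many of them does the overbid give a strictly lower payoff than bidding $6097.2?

1

The deviation hurts exactly when the highest competing bid lies strictly between $6097.2 and $7366.6 — overbidding then wins at a price above your value.
$7751.5: above both → same outcome either way.
$8182.6: above both → same outcome either way.
$7262.3: inside the interval → strictly worse (loss $1165.1).
$8137.9: above both → same outcome either way.
$8892.4: above both → same outcome either way.
$8625.7: above both → same outcome either way.
Count: 1.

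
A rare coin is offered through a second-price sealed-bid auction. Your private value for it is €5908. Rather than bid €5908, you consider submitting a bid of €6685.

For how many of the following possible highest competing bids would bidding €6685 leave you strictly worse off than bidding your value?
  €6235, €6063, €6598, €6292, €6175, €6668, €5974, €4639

The deviation hurts exactly when the highest competing bid lies strictly between €5908 and €6685 — overbidding then wins at a price above your value.
€6235: inside the interval → strictly worse (loss €327).
€6063: inside the interval → strictly worse (loss €155).
€6598: inside the interval → strictly worse (loss €690).
€6292: inside the interval → strictly worse (loss €384).
€6175: inside the interval → strictly worse (loss €267).
€6668: inside the interval → strictly worse (loss €760).
€5974: inside the interval → strictly worse (loss €66).
€4639: below both → same outcome either way.
Count: 7.

7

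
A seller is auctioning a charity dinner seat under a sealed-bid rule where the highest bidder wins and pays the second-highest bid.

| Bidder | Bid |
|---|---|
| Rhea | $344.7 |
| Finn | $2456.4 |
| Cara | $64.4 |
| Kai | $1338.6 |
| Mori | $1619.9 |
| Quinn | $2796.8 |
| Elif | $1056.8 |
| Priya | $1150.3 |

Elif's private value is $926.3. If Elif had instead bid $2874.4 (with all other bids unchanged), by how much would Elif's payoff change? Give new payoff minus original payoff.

The highest bid among the other bidders is $2796.8; Elif's bid doesn't change that.
Original bid $1056.8: Elif is not highest (top rival bid is $2796.8); payoff $0.
Alternative bid $2874.4: Elif is highest, pays the top rival bid $2796.8; payoff $926.3 − $2796.8 = −$1870.5.
Change in payoff = −$1870.5 − ($0) = −$1870.5.

−$1870.5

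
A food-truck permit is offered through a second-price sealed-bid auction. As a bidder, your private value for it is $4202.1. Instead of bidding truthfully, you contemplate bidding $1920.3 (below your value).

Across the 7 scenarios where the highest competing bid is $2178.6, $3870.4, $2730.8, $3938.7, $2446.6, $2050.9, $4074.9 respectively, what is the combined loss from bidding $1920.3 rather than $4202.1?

$8123.8

The deviation costs you only when the competing bid falls strictly between $1920.3 and $4202.1; elsewhere both bids give the same outcome.
$2178.6: truthful payoff $2023.5, deviation payoff $0 → loss $2023.5.
$3870.4: truthful payoff $331.7, deviation payoff $0 → loss $331.7.
$2730.8: truthful payoff $1471.3, deviation payoff $0 → loss $1471.3.
$3938.7: truthful payoff $263.4, deviation payoff $0 → loss $263.4.
$2446.6: truthful payoff $1755.5, deviation payoff $0 → loss $1755.5.
$2050.9: truthful payoff $2151.2, deviation payoff $0 → loss $2151.2.
$4074.9: truthful payoff $127.2, deviation payoff $0 → loss $127.2.
Total loss = $2023.5 + $331.7 + $1471.3 + $263.4 + $1755.5 + $2151.2 + $127.2 = $8123.8.
Truthful bidding weakly dominates here: raising your bid can only win items priced above your value, and lowering it can only forfeit items priced below.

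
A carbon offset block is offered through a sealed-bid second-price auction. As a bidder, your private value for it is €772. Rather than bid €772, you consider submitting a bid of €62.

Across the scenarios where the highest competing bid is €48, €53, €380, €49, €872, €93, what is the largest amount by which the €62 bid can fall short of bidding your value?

€679

€48: same outcome either way → loss €0.
€53: same outcome either way → loss €0.
€380: truthful gives €392, deviation gives €0 → loss €392.
€49: same outcome either way → loss €0.
€872: same outcome either way → loss €0.
€93: truthful gives €679, deviation gives €0 → loss €679.
Maximum loss: €679.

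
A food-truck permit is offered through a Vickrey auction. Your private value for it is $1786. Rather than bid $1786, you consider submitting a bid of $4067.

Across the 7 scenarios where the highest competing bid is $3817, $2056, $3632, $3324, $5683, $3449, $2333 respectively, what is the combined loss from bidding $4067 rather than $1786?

The deviation costs you only when the competing bid falls strictly between $1786 and $4067; elsewhere both bids give the same outcome.
$3817: truthful payoff $0, deviation payoff −$2031 → loss $2031.
$2056: truthful payoff $0, deviation payoff −$270 → loss $270.
$3632: truthful payoff $0, deviation payoff −$1846 → loss $1846.
$3324: truthful payoff $0, deviation payoff −$1538 → loss $1538.
$5683: outcomes coincide → loss $0.
$3449: truthful payoff $0, deviation payoff −$1663 → loss $1663.
$2333: truthful payoff $0, deviation payoff −$547 → loss $547.
Total loss = $2031 + $270 + $1846 + $1538 + $1663 + $547 = $7895.

$7895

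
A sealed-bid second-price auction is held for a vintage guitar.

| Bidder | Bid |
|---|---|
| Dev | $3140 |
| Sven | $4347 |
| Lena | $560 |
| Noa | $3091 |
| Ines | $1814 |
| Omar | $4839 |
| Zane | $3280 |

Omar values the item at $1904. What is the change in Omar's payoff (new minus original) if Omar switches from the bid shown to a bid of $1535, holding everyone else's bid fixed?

The highest bid among the other bidders is $4347; Omar's bid doesn't change that.
Original bid $4839: Omar is highest, pays the top rival bid $4347; payoff $1904 − $4347 = −$2443.
Alternative bid $1535: Omar is not highest (top rival bid is $4347); payoff $0.
Change in payoff = $0 − (−$2443) = $2443.

$2443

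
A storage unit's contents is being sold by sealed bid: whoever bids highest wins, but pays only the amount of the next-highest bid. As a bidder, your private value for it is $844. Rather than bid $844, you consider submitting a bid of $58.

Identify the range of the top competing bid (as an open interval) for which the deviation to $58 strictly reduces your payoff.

($58, $844)

If the competing bid is below $58, both bids win at the same price — no difference.
If it is above $844, both bids lose — no difference.
If it lies strictly between $58 and $844, bidding your value wins at a price below your value (positive payoff) while bidding $58 loses (payoff 0).
So the deviation strictly hurts on the open interval ($58, $844).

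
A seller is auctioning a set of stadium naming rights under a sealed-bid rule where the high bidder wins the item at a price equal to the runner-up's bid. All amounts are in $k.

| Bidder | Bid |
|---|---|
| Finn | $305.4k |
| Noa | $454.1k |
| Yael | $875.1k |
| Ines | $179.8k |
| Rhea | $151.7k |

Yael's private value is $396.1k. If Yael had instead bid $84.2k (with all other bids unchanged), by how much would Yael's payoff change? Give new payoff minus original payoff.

The highest bid among the other bidders is $454.1k; Yael's bid doesn't change that.
Original bid $875.1k: Yael is highest, pays the top rival bid $454.1k; payoff $396.1k − $454.1k = −$58k.
Alternative bid $84.2k: Yael is not highest (top rival bid is $454.1k); payoff $0k.
Change in payoff = $0k − (−$58k) = $58k.

$58k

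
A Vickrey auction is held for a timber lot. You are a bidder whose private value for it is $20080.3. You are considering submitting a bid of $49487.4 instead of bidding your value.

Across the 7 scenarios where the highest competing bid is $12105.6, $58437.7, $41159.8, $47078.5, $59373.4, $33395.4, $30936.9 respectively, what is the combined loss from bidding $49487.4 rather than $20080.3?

The deviation costs you only when the competing bid falls strictly between $20080.3 and $49487.4; elsewhere both bids give the same outcome.
$12105.6: outcomes coincide → loss $0.
$58437.7: outcomes coincide → loss $0.
$41159.8: truthful payoff $0, deviation payoff −$21079.5 → loss $21079.5.
$47078.5: truthful payoff $0, deviation payoff −$26998.2 → loss $26998.2.
$59373.4: outcomes coincide → loss $0.
$33395.4: truthful payoff $0, deviation payoff −$13315.1 → loss $13315.1.
$30936.9: truthful payoff $0, deviation payoff −$10856.6 → loss $10856.6.
Total loss = $21079.5 + $26998.2 + $13315.1 + $10856.6 = $72249.4.

$72249.4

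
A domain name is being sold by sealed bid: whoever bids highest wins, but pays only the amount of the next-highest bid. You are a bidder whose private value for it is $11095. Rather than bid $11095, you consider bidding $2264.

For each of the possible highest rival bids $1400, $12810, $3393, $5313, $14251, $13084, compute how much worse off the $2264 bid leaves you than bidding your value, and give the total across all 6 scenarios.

The deviation costs you only when the competing bid falls strictly between $2264 and $11095; elsewhere both bids give the same outcome.
$1400: outcomes coincide → loss $0.
$12810: outcomes coincide → loss $0.
$3393: truthful payoff $7702, deviation payoff $0 → loss $7702.
$5313: truthful payoff $5782, deviation payoff $0 → loss $5782.
$14251: outcomes coincide → loss $0.
$13084: outcomes coincide → loss $0.
Total loss = $7702 + $5782 = $13484.
In a second-price auction your bid sets only whether you win, not what you pay, so bidding your true value is weakly dominant.

$13484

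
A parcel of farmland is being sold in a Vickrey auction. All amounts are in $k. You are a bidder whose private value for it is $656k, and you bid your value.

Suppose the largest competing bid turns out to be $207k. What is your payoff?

Your bid $656k exceeds the highest competing bid $207k, so you win.
In a second-price auction the winner pays the second-highest bid, $207k.
Payoff = value − price = $656k − $207k = $449k.

$449k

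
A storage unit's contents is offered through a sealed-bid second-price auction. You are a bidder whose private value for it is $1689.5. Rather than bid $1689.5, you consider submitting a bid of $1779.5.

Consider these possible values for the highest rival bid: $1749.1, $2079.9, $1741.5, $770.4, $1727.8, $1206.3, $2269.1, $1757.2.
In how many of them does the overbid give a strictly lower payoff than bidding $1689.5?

The deviation hurts exactly when the highest competing bid lies strictly between $1689.5 and $1779.5 — overbidding then wins at a price above your value.
$1749.1: inside the interval → strictly worse (loss $59.6).
$2079.9: above both → same outcome either way.
$1741.5: inside the interval → strictly worse (loss $52).
$770.4: below both → same outcome either way.
$1727.8: inside the interval → strictly worse (loss $38.3).
$1206.3: below both → same outcome either way.
$2269.1: above both → same outcome either way.
$1757.2: inside the interval → strictly worse (loss $67.7).
Count: 4.

4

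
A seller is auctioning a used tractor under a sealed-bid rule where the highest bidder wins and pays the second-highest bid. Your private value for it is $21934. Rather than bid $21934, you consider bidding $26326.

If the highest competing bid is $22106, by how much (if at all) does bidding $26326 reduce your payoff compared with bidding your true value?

$172

Bidding your value $21934: you lose (since $21934 < $22106). Payoff $0.
Bidding $26326: you win and pay $22106. Payoff $21934 − $22106 = −$172.
The competing bid $22106 lies between your value and your inflated bid, so overbidding wins an item priced above your value.
Loss from deviating = $0 − (−$172) = $172.
In a second-price auction your bid sets only whether you win, not what you pay, so bidding your true value is weakly dominant.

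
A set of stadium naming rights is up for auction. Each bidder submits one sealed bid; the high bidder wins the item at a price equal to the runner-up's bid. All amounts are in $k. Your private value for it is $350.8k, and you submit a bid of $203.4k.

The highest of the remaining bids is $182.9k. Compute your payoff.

Your bid $203.4k exceeds the highest competing bid $182.9k, so you win.
In a second-price auction the winner pays the second-highest bid, $182.9k.
Payoff = value − price = $350.8k − $182.9k = $167.9k.

$167.9k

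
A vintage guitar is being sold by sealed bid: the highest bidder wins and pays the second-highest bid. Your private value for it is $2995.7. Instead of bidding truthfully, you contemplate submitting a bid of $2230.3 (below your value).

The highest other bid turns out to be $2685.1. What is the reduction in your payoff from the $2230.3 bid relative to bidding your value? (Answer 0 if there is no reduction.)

Bidding your value $2995.7: you win (since $2995.7 > $2685.1) and pay $2685.1. Payoff $310.6.
Bidding $2230.3: you lose. Payoff $0.
The competing bid $2685.1 lies between your shaded bid and your value, so underbidding forfeits an item you could have won at a profitable price.
Loss from deviating = $310.6 − ($0) = $310.6.
Because the price is fixed by the runner-up's bid, deviating from your value can only change a good outcome into a bad one — never the reverse.

$310.6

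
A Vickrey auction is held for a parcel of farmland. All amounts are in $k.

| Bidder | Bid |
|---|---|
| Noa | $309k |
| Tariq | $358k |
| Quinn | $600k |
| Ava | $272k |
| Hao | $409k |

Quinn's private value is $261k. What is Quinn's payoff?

−$148k

Highest bid: Quinn at $600k, so Quinn wins.
Second-highest bid: Hao at $409k — that is the price the winner pays.
Quinn's payoff = value − price = $261k − $409k = −$148k.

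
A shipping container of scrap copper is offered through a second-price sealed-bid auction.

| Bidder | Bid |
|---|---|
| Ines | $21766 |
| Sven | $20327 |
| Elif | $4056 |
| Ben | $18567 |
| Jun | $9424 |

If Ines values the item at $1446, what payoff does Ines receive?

−$18881

Highest bid: Ines at $21766, so Ines wins.
Second-highest bid: Sven at $20327 — that is the price the winner pays.
Ines's payoff = value − price = $1446 − $20327 = −$18881.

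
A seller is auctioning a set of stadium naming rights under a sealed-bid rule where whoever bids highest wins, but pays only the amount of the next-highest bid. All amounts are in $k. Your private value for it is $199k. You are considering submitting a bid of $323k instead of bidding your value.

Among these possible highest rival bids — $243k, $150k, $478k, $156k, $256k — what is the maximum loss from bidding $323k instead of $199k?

$243k: truthful gives $0k, deviation gives −$44k → loss $44k.
$150k: same outcome either way → loss $0k.
$478k: same outcome either way → loss $0k.
$156k: same outcome either way → loss $0k.
$256k: truthful gives $0k, deviation gives −$57k → loss $57k.
Maximum loss: $57k.

$57k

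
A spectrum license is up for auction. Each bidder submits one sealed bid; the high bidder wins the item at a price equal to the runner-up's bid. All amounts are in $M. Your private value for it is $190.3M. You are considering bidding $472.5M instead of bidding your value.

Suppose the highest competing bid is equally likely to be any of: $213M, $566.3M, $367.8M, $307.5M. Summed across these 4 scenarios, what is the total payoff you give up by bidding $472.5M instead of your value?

The deviation costs you only when the competing bid falls strictly between $190.3M and $472.5M; elsewhere both bids give the same outcome.
$213M: truthful payoff $0M, deviation payoff −$22.7M → loss $22.7M.
$566.3M: outcomes coincide → loss $0M.
$367.8M: truthful payoff $0M, deviation payoff −$177.5M → loss $177.5M.
$307.5M: truthful payoff $0M, deviation payoff −$117.2M → loss $117.2M.
Total loss = $22.7M + $177.5M + $117.2M = $317.4M.

$317.4M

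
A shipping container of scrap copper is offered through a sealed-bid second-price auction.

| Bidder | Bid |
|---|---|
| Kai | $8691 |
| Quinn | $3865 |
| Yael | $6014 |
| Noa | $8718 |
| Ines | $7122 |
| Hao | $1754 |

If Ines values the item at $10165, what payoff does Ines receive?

Highest bid: Noa at $8718, so Noa wins.
Second-highest bid: Kai at $8691 — that is the price the winner pays.
Ines did not win, so Ines pays nothing and receives nothing: payoff $0.

$0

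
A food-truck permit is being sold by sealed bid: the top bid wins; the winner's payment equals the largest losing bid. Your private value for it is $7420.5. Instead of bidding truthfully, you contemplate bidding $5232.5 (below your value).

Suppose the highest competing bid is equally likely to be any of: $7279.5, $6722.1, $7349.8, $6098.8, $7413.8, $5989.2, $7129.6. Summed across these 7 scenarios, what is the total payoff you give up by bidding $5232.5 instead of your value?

$3960.7

The deviation costs you only when the competing bid falls strictly between $5232.5 and $7420.5; elsewhere both bids give the same outcome.
$7279.5: truthful payoff $141, deviation payoff $0 → loss $141.
$6722.1: truthful payoff $698.4, deviation payoff $0 → loss $698.4.
$7349.8: truthful payoff $70.7, deviation payoff $0 → loss $70.7.
$6098.8: truthful payoff $1321.7, deviation payoff $0 → loss $1321.7.
$7413.8: truthful payoff $6.7, deviation payoff $0 → loss $6.7.
$5989.2: truthful payoff $1431.3, deviation payoff $0 → loss $1431.3.
$7129.6: truthful payoff $290.9, deviation payoff $0 → loss $290.9.
Total loss = $141 + $698.4 + $70.7 + $1321.7 + $6.7 + $1431.3 + $290.9 = $3960.7.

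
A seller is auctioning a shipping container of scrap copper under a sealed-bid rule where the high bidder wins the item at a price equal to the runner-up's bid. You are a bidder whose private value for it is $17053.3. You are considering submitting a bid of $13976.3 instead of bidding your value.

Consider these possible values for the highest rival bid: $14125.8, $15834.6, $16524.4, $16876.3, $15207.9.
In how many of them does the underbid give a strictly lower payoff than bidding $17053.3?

The deviation hurts exactly when the highest competing bid lies strictly between $13976.3 and $17053.3 — underbidding then forfeits a profitable win.
$14125.8: inside the interval → strictly worse (loss $2927.5).
$15834.6: inside the interval → strictly worse (loss $1218.7).
$16524.4: inside the interval → strictly worse (loss $528.9).
$16876.3: inside the interval → strictly worse (loss $177).
$15207.9: inside the interval → strictly worse (loss $1845.4).
Count: 5.

5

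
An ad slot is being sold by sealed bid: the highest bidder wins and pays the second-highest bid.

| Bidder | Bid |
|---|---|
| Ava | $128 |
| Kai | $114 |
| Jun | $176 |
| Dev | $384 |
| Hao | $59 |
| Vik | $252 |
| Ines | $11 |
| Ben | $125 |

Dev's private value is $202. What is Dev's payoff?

Highest bid: Dev at $384, so Dev wins.
Second-highest bid: Vik at $252 — that is the price the winner pays.
Dev's payoff = value − price = $202 − $252 = −$50.

−$50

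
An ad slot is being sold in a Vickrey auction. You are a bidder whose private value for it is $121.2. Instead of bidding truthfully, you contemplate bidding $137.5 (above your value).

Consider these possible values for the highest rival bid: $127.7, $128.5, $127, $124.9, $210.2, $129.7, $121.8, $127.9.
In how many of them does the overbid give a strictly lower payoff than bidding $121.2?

7

The deviation hurts exactly when the highest competing bid lies strictly between $121.2 and $137.5 — overbidding then wins at a price above your value.
$127.7: inside the interval → strictly worse (loss $6.5).
$128.5: inside the interval → strictly worse (loss $7.3).
$127: inside the interval → strictly worse (loss $5.8).
$124.9: inside the interval → strictly worse (loss $3.7).
$210.2: above both → same outcome either way.
$129.7: inside the interval → strictly worse (loss $8.5).
$121.8: inside the interval → strictly worse (loss $0.6).
$127.9: inside the interval → strictly worse (loss $6.7).
Count: 7.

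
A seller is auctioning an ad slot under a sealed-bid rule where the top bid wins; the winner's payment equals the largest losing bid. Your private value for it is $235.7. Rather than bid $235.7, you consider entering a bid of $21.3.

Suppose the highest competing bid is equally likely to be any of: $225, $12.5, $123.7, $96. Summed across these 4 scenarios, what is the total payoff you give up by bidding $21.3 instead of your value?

The deviation costs you only when the competing bid falls strictly between $21.3 and $235.7; elsewhere both bids give the same outcome.
$225: truthful payoff $10.7, deviation payoff $0 → loss $10.7.
$12.5: outcomes coincide → loss $0.
$123.7: truthful payoff $112, deviation payoff $0 → loss $112.
$96: truthful payoff $139.7, deviation payoff $0 → loss $139.7.
Total loss = $10.7 + $112 + $139.7 = $262.4.

$262.4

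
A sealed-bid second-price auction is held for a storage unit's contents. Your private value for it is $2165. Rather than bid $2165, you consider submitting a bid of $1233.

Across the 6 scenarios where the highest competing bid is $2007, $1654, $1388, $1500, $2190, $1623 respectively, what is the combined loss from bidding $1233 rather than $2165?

$2653

The deviation costs you only when the competing bid falls strictly between $1233 and $2165; elsewhere both bids give the same outcome.
$2007: truthful payoff $158, deviation payoff $0 → loss $158.
$1654: truthful payoff $511, deviation payoff $0 → loss $511.
$1388: truthful payoff $777, deviation payoff $0 → loss $777.
$1500: truthful payoff $665, deviation payoff $0 → loss $665.
$2190: outcomes coincide → loss $0.
$1623: truthful payoff $542, deviation payoff $0 → loss $542.
Total loss = $158 + $511 + $777 + $665 + $542 = $2653.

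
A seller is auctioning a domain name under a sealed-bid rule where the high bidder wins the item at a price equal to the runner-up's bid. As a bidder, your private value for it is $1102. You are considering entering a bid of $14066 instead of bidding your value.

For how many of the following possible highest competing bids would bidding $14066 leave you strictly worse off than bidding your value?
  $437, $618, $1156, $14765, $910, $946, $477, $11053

The deviation hurts exactly when the highest competing bid lies strictly between $1102 and $14066 — overbidding then wins at a price above your value.
$437: below both → same outcome either way.
$618: below both → same outcome either way.
$1156: inside the interval → strictly worse (loss $54).
$14765: above both → same outcome either way.
$910: below both → same outcome either way.
$946: below both → same outcome either way.
$477: below both → same outcome either way.
$11053: inside the interval → strictly worse (loss $9951).
Count: 2.

2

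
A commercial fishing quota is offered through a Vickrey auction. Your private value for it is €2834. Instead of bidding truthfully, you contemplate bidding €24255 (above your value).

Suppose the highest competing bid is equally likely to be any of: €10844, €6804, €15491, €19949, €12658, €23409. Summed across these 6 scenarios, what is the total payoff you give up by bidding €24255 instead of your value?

The deviation costs you only when the competing bid falls strictly between €2834 and €24255; elsewhere both bids give the same outcome.
€10844: truthful payoff €0, deviation payoff −€8010 → loss €8010.
€6804: truthful payoff €0, deviation payoff −€3970 → loss €3970.
€15491: truthful payoff €0, deviation payoff −€12657 → loss €12657.
€19949: truthful payoff €0, deviation payoff −€17115 → loss €17115.
€12658: truthful payoff €0, deviation payoff −€9824 → loss €9824.
€23409: truthful payoff €0, deviation payoff −€20575 → loss €20575.
Total loss = €8010 + €3970 + €12657 + €17115 + €9824 + €20575 = €72151.

€72151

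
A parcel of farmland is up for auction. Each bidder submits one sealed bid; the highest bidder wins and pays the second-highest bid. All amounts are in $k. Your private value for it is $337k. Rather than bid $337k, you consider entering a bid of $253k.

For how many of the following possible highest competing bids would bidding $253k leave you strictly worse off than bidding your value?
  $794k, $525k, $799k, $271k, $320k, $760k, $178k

The deviation hurts exactly when the highest competing bid lies strictly between $253k and $337k — underbidding then forfeits a profitable win.
$794k: above both → same outcome either way.
$525k: above both → same outcome either way.
$799k: above both → same outcome either way.
$271k: inside the interval → strictly worse (loss $66k).
$320k: inside the interval → strictly worse (loss $17k).
$760k: above both → same outcome either way.
$178k: below both → same outcome either way.
Count: 2.

2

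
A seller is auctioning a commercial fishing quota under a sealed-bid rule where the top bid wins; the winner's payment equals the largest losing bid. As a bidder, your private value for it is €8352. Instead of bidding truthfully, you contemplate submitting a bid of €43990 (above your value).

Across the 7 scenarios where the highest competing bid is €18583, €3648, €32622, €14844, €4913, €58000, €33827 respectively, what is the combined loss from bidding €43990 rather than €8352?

€66468

The deviation costs you only when the competing bid falls strictly between €8352 and €43990; elsewhere both bids give the same outcome.
€18583: truthful payoff €0, deviation payoff −€10231 → loss €10231.
€3648: outcomes coincide → loss €0.
€32622: truthful payoff €0, deviation payoff −€24270 → loss €24270.
€14844: truthful payoff €0, deviation payoff −€6492 → loss €6492.
€4913: outcomes coincide → loss €0.
€58000: outcomes coincide → loss €0.
€33827: truthful payoff €0, deviation payoff −€25475 → loss €25475.
Total loss = €10231 + €24270 + €6492 + €25475 = €66468.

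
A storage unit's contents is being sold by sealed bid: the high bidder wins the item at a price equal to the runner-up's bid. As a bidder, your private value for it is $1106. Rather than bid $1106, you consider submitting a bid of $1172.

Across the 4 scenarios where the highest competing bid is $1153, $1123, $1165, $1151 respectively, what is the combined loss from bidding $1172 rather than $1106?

The deviation costs you only when the competing bid falls strictly between $1106 and $1172; elsewhere both bids give the same outcome.
$1153: truthful payoff $0, deviation payoff −$47 → loss $47.
$1123: truthful payoff $0, deviation payoff −$17 → loss $17.
$1165: truthful payoff $0, deviation payoff −$59 → loss $59.
$1151: truthful payoff $0, deviation payoff −$45 → loss $45.
Total loss = $47 + $17 + $59 + $45 = $168.
Truthful bidding weakly dominates here: raising your bid can only win items priced above your value, and lowering it can only forfeit items priced below.

$168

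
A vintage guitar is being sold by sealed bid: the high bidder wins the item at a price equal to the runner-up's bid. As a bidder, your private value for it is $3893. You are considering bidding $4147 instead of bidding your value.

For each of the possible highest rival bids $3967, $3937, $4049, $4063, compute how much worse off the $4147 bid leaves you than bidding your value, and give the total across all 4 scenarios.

$444

The deviation costs you only when the competing bid falls strictly between $3893 and $4147; elsewhere both bids give the same outcome.
$3967: truthful payoff $0, deviation payoff −$74 → loss $74.
$3937: truthful payoff $0, deviation payoff −$44 → loss $44.
$4049: truthful payoff $0, deviation payoff −$156 → loss $156.
$4063: truthful payoff $0, deviation payoff −$170 → loss $170.
Total loss = $74 + $44 + $156 + $170 = $444.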